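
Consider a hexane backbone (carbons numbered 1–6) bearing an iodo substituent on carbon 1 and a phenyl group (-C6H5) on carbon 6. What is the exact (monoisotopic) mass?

288.0375

Atom tally by fragment:
  ICH2 → C:1 H:2 I:1
  CH2 → C:1 H:2
  CH2 → C:1 H:2
  CH2 → C:1 H:2
  CH2 → C:1 H:2
  CH2C6H5 → C:7 H:7
Element totals:
  C: 12
  H: 17
  I: 1
Molecular formula: C12H17I.
  M = 12(12.0) + 17(1.007825) + 126.904472
    = 144.000000 + 17.133025 + 126.904472 = 288.037497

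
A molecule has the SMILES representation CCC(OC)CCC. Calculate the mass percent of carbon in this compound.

Atom tally by fragment:
  CH3 → C:1 H:3
  CH2 → C:1 H:2
  CH(OCH3) → C:2 H:4 O:1
  CH2 → C:1 H:2
  CH2 → C:1 H:2
  CH3 → C:1 H:3
Element totals:
  C: 7
  H: 16
  O: 1
Molecular formula: C7H16O.
Molar mass = 116.204 g/mol.
Mass from C: 7 × 12.011 = 84.077 g/mol.
%C = 84.077 / 116.204 × 100 = 72.35%.

72.35%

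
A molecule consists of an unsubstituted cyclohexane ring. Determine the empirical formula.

Atom tally by fragment:
  cyclohexane ring core → C:6 H:12
Element totals:
  C: 6
  H: 12
Molecular formula: C6H12.
gcd of subscripts = 6; dividing each by 6:
  C: 6/6 = 1
  H: 12/6 = 2

CH2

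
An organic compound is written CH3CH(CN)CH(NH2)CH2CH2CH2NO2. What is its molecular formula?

C7H13N3O2

Element totals:
  C: 7
  H: 13
  N: 3
  O: 2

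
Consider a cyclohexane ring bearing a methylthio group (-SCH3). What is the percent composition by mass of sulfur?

24.61%

Atom tally by fragment:
  cyclohexane ring core → C:6 H:12
  (− 1 ring H displaced by substituents)
  + SCH3 → C:1 H:3 S:1
Element totals:
  C: 7
  H: 14
  S: 1
Molecular formula: C7H14S.
Molar mass = 130.249 g/mol.
Mass from S: 1 × 32.06 = 32.060 g/mol.
%S = 32.060 / 130.249 × 100 = 24.61%.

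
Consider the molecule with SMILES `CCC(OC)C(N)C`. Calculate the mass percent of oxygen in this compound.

13.65%

Atom tally by fragment:
  CH3 → C:1 H:3
  CH2 → C:1 H:2
  CH(OCH3) → C:2 H:4 O:1
  CH(NH2) → C:1 H:3 N:1
  CH3 → C:1 H:3
Element totals:
  C: 6
  H: 15
  N: 1
  O: 1
Molecular formula: C6H15NO.
Molar mass = 117.192 g/mol.
Mass from O: 1 × 15.999 = 15.999 g/mol.
%O = 15.999 / 117.192 × 100 = 13.65%.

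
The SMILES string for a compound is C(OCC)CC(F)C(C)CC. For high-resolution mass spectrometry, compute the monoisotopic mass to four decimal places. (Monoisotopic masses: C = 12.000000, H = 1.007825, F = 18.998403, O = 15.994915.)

162.1420

Atom tally by fragment:
  C2H5OCH2 → C:3 H:7 O:1
  CH2 → C:1 H:2
  CH(F) → C:1 H:1 F:1
  CH(CH3) → C:2 H:4
  CH2 → C:1 H:2
  CH3 → C:1 H:3
Element totals:
  C: 9
  H: 19
  F: 1
  O: 1
Molecular formula: C9H19FO.
  M = 9(12.0) + 19(1.007825) + 18.998403 + 15.994915
    = 108.000000 + 19.148675 + 18.998403 + 15.994915 = 162.141993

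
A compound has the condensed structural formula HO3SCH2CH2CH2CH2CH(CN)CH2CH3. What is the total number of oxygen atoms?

3

Atom tally by fragment:
  HO3SCH2 → C:1 H:3 S:1 O:3
  CH2 → C:1 H:2
  CH2 → C:1 H:2
  CH2 → C:1 H:2
  CH(CN) → C:2 H:1 N:1
  CH2 → C:1 H:2
  CH3 → C:1 H:3
Element totals:
  C: 8
  H: 15
  N: 1
  O: 3
  S: 1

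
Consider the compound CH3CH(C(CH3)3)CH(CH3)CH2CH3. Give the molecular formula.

Atom tally by fragment:
  CH3 → C:1 H:3
  CH(C(CH3)3) → C:5 H:10
  CH(CH3) → C:2 H:4
  CH2 → C:1 H:2
  CH3 → C:1 H:3
Element totals:
  C: 10
  H: 22

C10H22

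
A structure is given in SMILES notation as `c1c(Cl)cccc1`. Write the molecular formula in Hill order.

C6H5Cl

Atom tally by fragment:
  benzene ring core → C:6 H:6
  (− 1 ring H displaced by substituents)
  + Cl → Cl:1
Element totals:
  C: 6
  H: 5
  Cl: 1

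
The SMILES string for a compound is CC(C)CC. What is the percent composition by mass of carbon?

83.24%

Atom tally by fragment:
  CH3 → C:1 H:3
  CH(CH3) → C:2 H:4
  CH2 → C:1 H:2
  CH3 → C:1 H:3
Element totals:
  C: 5
  H: 12
Molecular formula: C5H12.
Molar mass = 72.151 g/mol.
Mass from C: 5 × 12.011 = 60.055 g/mol.
%C = 60.055 / 72.151 × 100 = 83.24%.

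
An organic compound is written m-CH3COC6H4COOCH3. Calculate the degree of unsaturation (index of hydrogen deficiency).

6

Atom tally by fragment:
  benzene ring core → C:6 H:6
  (− 2 ring H displaced by substituents)
  + COCH3 → C:2 H:3 O:1
  + COOCH3 → C:2 H:3 O:2
Element totals:
  C: 10
  H: 10
  O: 3
Molecular formula: C10H10O3.
DoU = (2C + 2 + N − H − X) / 2 = (2·10 + 2 + 0 − 10 − 0) / 2 = 6.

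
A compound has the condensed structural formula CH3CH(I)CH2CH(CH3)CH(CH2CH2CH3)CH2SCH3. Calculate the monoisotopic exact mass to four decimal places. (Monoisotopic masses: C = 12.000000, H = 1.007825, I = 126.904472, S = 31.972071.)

Element totals:
  C: 11
  H: 23
  I: 1
  S: 1
Molecular formula: C11H23IS.
  M = 11(12.0) + 23(1.007825) + 126.904472 + 31.972071
    = 132.000000 + 23.179975 + 126.904472 + 31.972071 = 314.056518

314.0565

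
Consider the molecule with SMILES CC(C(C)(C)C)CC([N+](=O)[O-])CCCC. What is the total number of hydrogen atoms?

Atom tally by fragment:
  CH3 → C:1 H:3
  CH(C(CH3)3) → C:5 H:10
  CH2 → C:1 H:2
  CH(NO2) → C:1 H:1 N:1 O:2
  CH2 → C:1 H:2
  CH2 → C:1 H:2
  CH2 → C:1 H:2
  CH3 → C:1 H:3
Element totals:
  C: 12
  H: 25
  N: 1
  O: 2

25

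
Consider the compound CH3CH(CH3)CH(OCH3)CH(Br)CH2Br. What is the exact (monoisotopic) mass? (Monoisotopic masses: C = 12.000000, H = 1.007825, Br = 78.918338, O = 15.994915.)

271.9411

Element totals:
  C: 7
  H: 14
  Br: 2
  O: 1
Molecular formula: C7H14Br2O.
  M = 7(12.0) + 14(1.007825) + 2(78.918338) + 15.994915
    = 84.000000 + 14.109550 + 157.836676 + 15.994915 = 271.941141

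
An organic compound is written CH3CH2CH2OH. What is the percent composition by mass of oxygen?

Element totals:
  C: 3
  H: 8
  O: 1
Molecular formula: C3H8O.
Molar mass = 60.096 g/mol.
Mass from O: 1 × 15.999 = 15.999 g/mol.
%O = 15.999 / 60.096 × 100 = 26.62%.

26.62%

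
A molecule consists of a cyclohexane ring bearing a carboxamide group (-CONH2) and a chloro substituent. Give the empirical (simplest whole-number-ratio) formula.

C7H12ClNO

Atom tally by fragment:
  cyclohexane ring core → C:6 H:12
  (− 2 ring H displaced by substituents)
  + CONH2 → C:1 H:2 O:1 N:1
  + Cl → Cl:1
Element totals:
  C: 7
  H: 12
  Cl: 1
  N: 1
  O: 1
Molecular formula: C7H12ClNO.
gcd of subscripts (7, 1, 12, 1, 1) = 1, so the empirical formula equals the molecular formula.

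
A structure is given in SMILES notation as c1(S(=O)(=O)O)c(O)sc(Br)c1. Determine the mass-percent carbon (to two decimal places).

Atom tally by fragment:
  thiophene ring core → C:4 H:4 S:1
  (− 3 ring H displaced by substituents)
  + SO3H → S:1 O:3 H:1
  + OH → O:1 H:1
  + Br → Br:1
Element totals:
  C: 4
  H: 3
  Br: 1
  O: 4
  S: 2
Molecular formula: C4H3BrO4S2.
Molar mass = 259.088 g/mol.
Mass from C: 4 × 12.011 = 48.044 g/mol.
%C = 48.044 / 259.088 × 100 = 18.54%.

18.54%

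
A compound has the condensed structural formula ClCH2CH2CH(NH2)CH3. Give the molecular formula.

C4H10ClN

Element totals:
  C: 4
  H: 10
  Cl: 1
  N: 1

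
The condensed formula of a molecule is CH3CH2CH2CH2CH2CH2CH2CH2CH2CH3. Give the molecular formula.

C10H22

Element totals:
  C: 10
  H: 22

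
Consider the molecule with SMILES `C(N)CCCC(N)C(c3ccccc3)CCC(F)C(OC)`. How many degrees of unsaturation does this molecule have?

Atom tally by fragment:
  H2NCH2 → C:1 H:4 N:1
  CH2 → C:1 H:2
  CH2 → C:1 H:2
  CH2 → C:1 H:2
  CH(NH2) → C:1 H:3 N:1
  CH(C6H5) → C:7 H:6
  CH2 → C:1 H:2
  CH2 → C:1 H:2
  CH(F) → C:1 H:1 F:1
  CH2OCH3 → C:2 H:5 O:1
Element totals:
  C: 17
  H: 29
  F: 1
  N: 2
  O: 1
Molecular formula: C17H29FN2O.
DoU = (2C + 2 + N − H − X) / 2 = (2·17 + 2 + 2 − 29 − 1) / 2 = 4.

4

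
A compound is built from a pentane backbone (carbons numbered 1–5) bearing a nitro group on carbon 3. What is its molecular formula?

C5H11NO2

Atom tally by fragment:
  CH3 → C:1 H:3
  CH2 → C:1 H:2
  CH(NO2) → C:1 H:1 N:1 O:2
  CH2 → C:1 H:2
  CH3 → C:1 H:3
Element totals:
  C: 5
  H: 11
  N: 1
  O: 2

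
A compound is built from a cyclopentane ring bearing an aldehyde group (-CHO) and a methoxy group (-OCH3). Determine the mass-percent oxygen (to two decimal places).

Atom tally by fragment:
  cyclopentane ring core → C:5 H:10
  (− 2 ring H displaced by substituents)
  + CHO → C:1 H:1 O:1
  + OCH3 → C:1 H:3 O:1
Element totals:
  C: 7
  H: 12
  O: 2
Molecular formula: C7H12O2.
Molar mass = 128.171 g/mol.
Mass from O: 2 × 15.999 = 31.998 g/mol.
%O = 31.998 / 128.171 × 100 = 24.97%.

24.97%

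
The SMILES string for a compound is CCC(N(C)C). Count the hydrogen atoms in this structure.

Atom tally by fragment:
  CH3 → C:1 H:3
  CH2 → C:1 H:2
  CH2N(CH3)2 → C:3 H:8 N:1
Element totals:
  C: 5
  H: 13
  N: 1

13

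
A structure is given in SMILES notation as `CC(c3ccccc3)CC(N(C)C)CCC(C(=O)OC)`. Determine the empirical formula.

Atom tally by fragment:
  CH3 → C:1 H:3
  CH(C6H5) → C:7 H:6
  CH2 → C:1 H:2
  CH(N(CH3)2) → C:3 H:7 N:1
  CH2 → C:1 H:2
  CH2 → C:1 H:2
  CH2COOCH3 → C:3 H:5 O:2
Element totals:
  C: 17
  H: 27
  N: 1
  O: 2
Molecular formula: C17H27NO2.
gcd of subscripts (17, 27, 1, 2) = 1, so the empirical formula equals the molecular formula.

C17H27NO2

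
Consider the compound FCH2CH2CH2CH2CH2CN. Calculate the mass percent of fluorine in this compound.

Atom tally by fragment:
  FCH2 → C:1 H:2 F:1
  CH2 → C:1 H:2
  CH2 → C:1 H:2
  CH2 → C:1 H:2
  CH2CN → C:2 H:2 N:1
Element totals:
  C: 6
  H: 10
  F: 1
  N: 1
Molecular formula: C6H10FN.
Molar mass = 115.151 g/mol.
Mass from F: 1 × 18.998 = 18.998 g/mol.
%F = 18.998 / 115.151 × 100 = 16.50%.

16.50%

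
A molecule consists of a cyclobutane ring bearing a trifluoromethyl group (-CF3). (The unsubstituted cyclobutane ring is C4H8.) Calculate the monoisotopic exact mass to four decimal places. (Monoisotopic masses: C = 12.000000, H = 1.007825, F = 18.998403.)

124.0500

Atom tally by fragment:
  cyclobutane ring core → C:4 H:8
  (− 1 ring H displaced by substituents)
  + CF3 → C:1 F:3
Element totals:
  C: 5
  H: 7
  F: 3
Molecular formula: C5H7F3.
  M = 5(12.0) + 7(1.007825) + 3(18.998403)
    = 60.000000 + 7.054775 + 56.995209 = 124.049984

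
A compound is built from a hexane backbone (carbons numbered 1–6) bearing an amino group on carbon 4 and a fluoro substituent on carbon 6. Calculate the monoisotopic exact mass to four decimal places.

Atom tally by fragment:
  CH3 → C:1 H:3
  CH2 → C:1 H:2
  CH2 → C:1 H:2
  CH(NH2) → C:1 H:3 N:1
  CH2 → C:1 H:2
  CH2F → C:1 H:2 F:1
Element totals:
  C: 6
  H: 14
  F: 1
  N: 1
Molecular formula: C6H14FN.
  M = 6(12.0) + 14(1.007825) + 18.998403 + 14.003074
    = 72.000000 + 14.109550 + 18.998403 + 14.003074 = 119.111027

119.1110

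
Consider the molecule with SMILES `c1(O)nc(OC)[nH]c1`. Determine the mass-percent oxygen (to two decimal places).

28.04%

Atom tally by fragment:
  imidazole ring core → C:3 H:4 N:2
  (− 2 ring H displaced by substituents)
  + OH → O:1 H:1
  + OCH3 → C:1 H:3 O:1
Element totals:
  C: 4
  H: 6
  N: 2
  O: 2
Molecular formula: C4H6N2O2.
Molar mass = 114.104 g/mol.
Mass from O: 2 × 15.999 = 31.998 g/mol.
%O = 31.998 / 114.104 × 100 = 28.04%.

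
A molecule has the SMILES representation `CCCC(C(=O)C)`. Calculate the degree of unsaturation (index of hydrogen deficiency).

1

Atom tally by fragment:
  CH3 → C:1 H:3
  CH2 → C:1 H:2
  CH2 → C:1 H:2
  CH2COCH3 → C:3 H:5 O:1
Element totals:
  C: 6
  H: 12
  O: 1
Molecular formula: C6H12O.
DoU = (2C + 2 + N − H − X) / 2 = (2·6 + 2 + 0 − 12 − 0) / 2 = 1.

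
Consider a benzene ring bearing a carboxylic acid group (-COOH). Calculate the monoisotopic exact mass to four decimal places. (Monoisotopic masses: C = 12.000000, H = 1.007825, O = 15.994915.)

122.0368

Atom tally by fragment:
  benzene ring core → C:6 H:6
  (− 1 ring H displaced by substituents)
  + COOH → C:1 H:1 O:2
Element totals:
  C: 7
  H: 6
  O: 2
Molecular formula: C7H6O2.
  M = 7(12.0) + 6(1.007825) + 2(15.994915)
    = 84.000000 + 6.046950 + 31.989830 = 122.036780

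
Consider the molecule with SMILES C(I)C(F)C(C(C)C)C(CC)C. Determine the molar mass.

Atom tally by fragment:
  ICH2 → C:1 H:2 I:1
  CH(F) → C:1 H:1 F:1
  CH(CH(CH3)2) → C:4 H:8
  CH(C2H5) → C:3 H:6
  CH3 → C:1 H:3
Element totals:
  C: 10
  H: 20
  F: 1
  I: 1
Molecular formula: C10H20FI.
  M = 10(12.011) + 20(1.008) + 18.998 + 126.904
    = 120.110 + 20.160 + 18.998 + 126.904 = 286.172

286.17 g/mol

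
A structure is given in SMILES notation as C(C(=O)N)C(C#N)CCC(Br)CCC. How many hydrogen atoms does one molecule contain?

17

Atom tally by fragment:
  H2NOCCH2 → C:2 H:4 O:1 N:1
  CH(CN) → C:2 H:1 N:1
  CH2 → C:1 H:2
  CH2 → C:1 H:2
  CH(Br) → C:1 H:1 Br:1
  CH2 → C:1 H:2
  CH2 → C:1 H:2
  CH3 → C:1 H:3
Element totals:
  C: 10
  H: 17
  Br: 1
  N: 2
  O: 1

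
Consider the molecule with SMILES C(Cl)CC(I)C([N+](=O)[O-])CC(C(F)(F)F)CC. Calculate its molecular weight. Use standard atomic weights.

Atom tally by fragment:
  ClCH2 → C:1 H:2 Cl:1
  CH2 → C:1 H:2
  CH(I) → C:1 H:1 I:1
  CH(NO2) → C:1 H:1 N:1 O:2
  CH2 → C:1 H:2
  CH(CF3) → C:2 H:1 F:3
  CH2 → C:1 H:2
  CH3 → C:1 H:3
Element totals:
  C: 9
  H: 14
  Cl: 1
  F: 3
  I: 1
  N: 1
  O: 2
Molecular formula: C9H14ClF3INO2.
  M = 9(12.011) + 14(1.008) + 35.45 + 3(18.998) + 126.904 + 14.007 + 2(15.999)
    = 108.099 + 14.112 + 35.450 + 56.994 + 126.904 + 14.007 + 31.998 = 387.564

387.56 g/mol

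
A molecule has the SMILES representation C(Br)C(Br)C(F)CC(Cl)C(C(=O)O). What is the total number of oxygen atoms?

2

Atom tally by fragment:
  BrCH2 → C:1 H:2 Br:1
  CH(Br) → C:1 H:1 Br:1
  CH(F) → C:1 H:1 F:1
  CH2 → C:1 H:2
  CH(Cl) → C:1 H:1 Cl:1
  CH2COOH → C:2 H:3 O:2
Element totals:
  C: 7
  H: 10
  Br: 2
  Cl: 1
  F: 1
  O: 2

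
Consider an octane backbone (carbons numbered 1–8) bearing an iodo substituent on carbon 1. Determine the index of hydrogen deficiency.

0

Atom tally by fragment:
  ICH2 → C:1 H:2 I:1
  CH2 → C:1 H:2
  CH2 → C:1 H:2
  CH2 → C:1 H:2
  CH2 → C:1 H:2
  CH2 → C:1 H:2
  CH2 → C:1 H:2
  CH3 → C:1 H:3
Element totals:
  C: 8
  H: 17
  I: 1
Molecular formula: C8H17I.
DoU = (2C + 2 + N − H − X) / 2 = (2·8 + 2 + 0 − 17 − 1) / 2 = 0.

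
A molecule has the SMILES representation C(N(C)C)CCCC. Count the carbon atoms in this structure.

7

Atom tally by fragment:
  (CH3)2NCH2 → C:3 H:8 N:1
  CH2 → C:1 H:2
  CH2 → C:1 H:2
  CH2 → C:1 H:2
  CH3 → C:1 H:3
Element totals:
  C: 7
  H: 17
  N: 1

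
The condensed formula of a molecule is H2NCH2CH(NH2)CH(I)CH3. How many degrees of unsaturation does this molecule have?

Element totals:
  C: 4
  H: 11
  I: 1
  N: 2
Molecular formula: C4H11IN2.
DoU = (2C + 2 + N − H − X) / 2 = (2·4 + 2 + 2 − 11 − 1) / 2 = 0.

0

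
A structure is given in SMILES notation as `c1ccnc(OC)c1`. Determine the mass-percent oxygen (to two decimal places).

14.66%

Atom tally by fragment:
  pyridine ring core → C:5 H:5 N:1
  (− 1 ring H displaced by substituents)
  + OCH3 → C:1 H:3 O:1
Element totals:
  C: 6
  H: 7
  N: 1
  O: 1
Molecular formula: C6H7NO.
Molar mass = 109.128 g/mol.
Mass from O: 1 × 15.999 = 15.999 g/mol.
%O = 15.999 / 109.128 × 100 = 14.66%.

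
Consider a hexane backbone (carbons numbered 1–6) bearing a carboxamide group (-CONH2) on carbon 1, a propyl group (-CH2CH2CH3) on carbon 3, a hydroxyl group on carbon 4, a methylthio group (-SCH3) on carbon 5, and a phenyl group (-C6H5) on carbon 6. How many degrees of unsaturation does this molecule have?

5

Atom tally by fragment:
  H2NOCCH2 → C:2 H:4 O:1 N:1
  CH2 → C:1 H:2
  CH(CH2CH2CH3) → C:4 H:8
  CH(OH) → C:1 H:2 O:1
  CH(SCH3) → C:2 H:4 S:1
  CH2C6H5 → C:7 H:7
Element totals:
  C: 17
  H: 27
  N: 1
  O: 2
  S: 1
Molecular formula: C17H27NO2S.
DoU = (2C + 2 + N − H − X) / 2 = (2·17 + 2 + 1 − 27 − 0) / 2 = 5.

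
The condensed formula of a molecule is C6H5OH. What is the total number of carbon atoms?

Atom tally by fragment:
  benzene ring core → C:6 H:6
  (− 1 ring H displaced by substituents)
  + OH → O:1 H:1
Element totals:
  C: 6
  H: 6
  O: 1

6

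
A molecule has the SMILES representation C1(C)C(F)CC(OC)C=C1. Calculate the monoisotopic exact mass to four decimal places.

Atom tally by fragment:
  cyclohexene ring core → C:6 H:10
  (− 3 ring H displaced by substituents)
  + CH3 → C:1 H:3
  + F → F:1
  + OCH3 → C:1 H:3 O:1
Element totals:
  C: 8
  H: 13
  F: 1
  O: 1
Molecular formula: C8H13FO.
  M = 8(12.0) + 13(1.007825) + 18.998403 + 15.994915
    = 96.000000 + 13.101725 + 18.998403 + 15.994915 = 144.095043

144.0950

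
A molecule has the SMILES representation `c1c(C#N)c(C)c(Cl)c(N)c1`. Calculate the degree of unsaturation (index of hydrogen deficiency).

Atom tally by fragment:
  benzene ring core → C:6 H:6
  (− 4 ring H displaced by substituents)
  + CN → C:1 N:1
  + CH3 → C:1 H:3
  + Cl → Cl:1
  + NH2 → N:1 H:2
Element totals:
  C: 8
  H: 7
  Cl: 1
  N: 2
Molecular formula: C8H7ClN2.
DoU = (2C + 2 + N − H − X) / 2 = (2·8 + 2 + 2 − 7 − 1) / 2 = 6.

6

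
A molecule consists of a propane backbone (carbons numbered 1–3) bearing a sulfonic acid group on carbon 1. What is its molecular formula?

Atom tally by fragment:
  HO3SCH2 → C:1 H:3 S:1 O:3
  CH2 → C:1 H:2
  CH3 → C:1 H:3
Element totals:
  C: 3
  H: 8
  O: 3
  S: 1

C3H8O3S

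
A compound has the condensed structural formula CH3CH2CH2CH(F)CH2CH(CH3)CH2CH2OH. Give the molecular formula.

Element totals:
  C: 9
  H: 19
  F: 1
  O: 1

C9H19FO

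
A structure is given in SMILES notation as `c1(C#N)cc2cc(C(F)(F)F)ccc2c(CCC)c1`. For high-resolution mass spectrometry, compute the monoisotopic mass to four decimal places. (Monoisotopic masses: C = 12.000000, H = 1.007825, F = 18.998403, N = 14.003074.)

263.0922

Atom tally by fragment:
  naphthalene ring system core → C:10 H:8
  (− 3 ring H displaced by substituents)
  + CN → C:1 N:1
  + CF3 → C:1 F:3
  + CH2CH2CH3 → C:3 H:7
Element totals:
  C: 15
  H: 12
  F: 3
  N: 1
Molecular formula: C15H12F3N.
  M = 15(12.0) + 12(1.007825) + 3(18.998403) + 14.003074
    = 180.000000 + 12.093900 + 56.995209 + 14.003074 = 263.092183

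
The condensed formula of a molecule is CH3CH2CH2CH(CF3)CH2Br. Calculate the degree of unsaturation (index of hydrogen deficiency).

0

Atom tally by fragment:
  CH3 → C:1 H:3
  CH2 → C:1 H:2
  CH2 → C:1 H:2
  CH(CF3) → C:2 H:1 F:3
  CH2Br → C:1 H:2 Br:1
Element totals:
  C: 6
  H: 10
  Br: 1
  F: 3
Molecular formula: C6H10BrF3.
DoU = (2C + 2 + N − H − X) / 2 = (2·6 + 2 + 0 − 10 − 4) / 2 = 0.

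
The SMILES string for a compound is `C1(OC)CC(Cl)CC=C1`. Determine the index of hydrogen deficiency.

Atom tally by fragment:
  cyclohexene ring core → C:6 H:10
  (− 2 ring H displaced by substituents)
  + OCH3 → C:1 H:3 O:1
  + Cl → Cl:1
Element totals:
  C: 7
  H: 11
  Cl: 1
  O: 1
Molecular formula: C7H11ClO.
DoU = (2C + 2 + N − H − X) / 2 = (2·7 + 2 + 0 − 11 − 1) / 2 = 2.

2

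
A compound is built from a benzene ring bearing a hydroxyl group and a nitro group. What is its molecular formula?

Atom tally by fragment:
  benzene ring core → C:6 H:6
  (− 2 ring H displaced by substituents)
  + OH → O:1 H:1
  + NO2 → N:1 O:2
Element totals:
  C: 6
  H: 5
  N: 1
  O: 3

C6H5NO3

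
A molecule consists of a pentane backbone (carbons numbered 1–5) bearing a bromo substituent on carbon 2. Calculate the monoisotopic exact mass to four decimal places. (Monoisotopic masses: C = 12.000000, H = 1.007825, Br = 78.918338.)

150.0044

Atom tally by fragment:
  CH3 → C:1 H:3
  CH(Br) → C:1 H:1 Br:1
  CH2 → C:1 H:2
  CH2 → C:1 H:2
  CH3 → C:1 H:3
Element totals:
  C: 5
  H: 11
  Br: 1
Molecular formula: C5H11Br.
  M = 5(12.0) + 11(1.007825) + 78.918338
    = 60.000000 + 11.086075 + 78.918338 = 150.004413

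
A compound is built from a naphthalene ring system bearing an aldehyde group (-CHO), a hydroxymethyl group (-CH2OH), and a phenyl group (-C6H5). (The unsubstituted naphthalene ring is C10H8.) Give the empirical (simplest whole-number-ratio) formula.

Atom tally by fragment:
  naphthalene ring system core → C:10 H:8
  (− 3 ring H displaced by substituents)
  + CHO → C:1 H:1 O:1
  + CH2OH → C:1 H:3 O:1
  + C6H5 → C:6 H:5
Element totals:
  C: 18
  H: 14
  O: 2
Molecular formula: C18H14O2.
gcd of subscripts = 2; dividing each by 2:
  C: 18/2 = 9
  H: 14/2 = 7
  O: 2/2 = 1

C9H7O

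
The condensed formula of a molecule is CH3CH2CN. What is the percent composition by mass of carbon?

Atom tally by fragment:
  CH3 → C:1 H:3
  CH2CN → C:2 H:2 N:1
Element totals:
  C: 3
  H: 5
  N: 1
Molecular formula: C3H5N.
Molar mass = 55.080 g/mol.
Mass from C: 3 × 12.011 = 36.033 g/mol.
%C = 36.033 / 55.080 × 100 = 65.42%.

65.42%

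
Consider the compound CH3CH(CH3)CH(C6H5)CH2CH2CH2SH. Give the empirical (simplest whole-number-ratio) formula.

Element totals:
  C: 13
  H: 20
  S: 1
Molecular formula: C13H20S.
gcd of subscripts (13, 20, 1) = 1, so the empirical formula equals the molecular formula.

C13H20S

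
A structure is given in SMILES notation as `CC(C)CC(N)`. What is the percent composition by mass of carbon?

68.90%

Atom tally by fragment:
  CH3 → C:1 H:3
  CH(CH3) → C:2 H:4
  CH2 → C:1 H:2
  CH2NH2 → C:1 H:4 N:1
Element totals:
  C: 5
  H: 13
  N: 1
Molecular formula: C5H13N.
Molar mass = 87.166 g/mol.
Mass from C: 5 × 12.011 = 60.055 g/mol.
%C = 60.055 / 87.166 × 100 = 68.90%.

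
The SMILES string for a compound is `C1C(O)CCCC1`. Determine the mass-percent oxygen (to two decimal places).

Atom tally by fragment:
  cyclohexane ring core → C:6 H:12
  (− 1 ring H displaced by substituents)
  + OH → O:1 H:1
Element totals:
  C: 6
  H: 12
  O: 1
Molecular formula: C6H12O.
Molar mass = 100.161 g/mol.
Mass from O: 1 × 15.999 = 15.999 g/mol.
%O = 15.999 / 100.161 × 100 = 15.97%.

15.97%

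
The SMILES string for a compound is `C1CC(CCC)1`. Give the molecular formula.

C6H12

Atom tally by fragment:
  cyclopropane ring core → C:3 H:6
  (− 1 ring H displaced by substituents)
  + CH2CH2CH3 → C:3 H:7
Element totals:
  C: 6
  H: 12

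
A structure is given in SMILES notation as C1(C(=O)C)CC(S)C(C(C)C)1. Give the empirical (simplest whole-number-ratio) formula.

Atom tally by fragment:
  cyclobutane ring core → C:4 H:8
  (− 3 ring H displaced by substituents)
  + COCH3 → C:2 H:3 O:1
  + SH → S:1 H:1
  + CH(CH3)2 → C:3 H:7
Element totals:
  C: 9
  H: 16
  O: 1
  S: 1
Molecular formula: C9H16OS.
gcd of subscripts (9, 16, 1, 1) = 1, so the empirical formula equals the molecular formula.

C9H16OS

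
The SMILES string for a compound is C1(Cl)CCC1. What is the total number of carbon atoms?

4

Atom tally by fragment:
  cyclobutane ring core → C:4 H:8
  (− 1 ring H displaced by substituents)
  + Cl → Cl:1
Element totals:
  C: 4
  H: 7
  Cl: 1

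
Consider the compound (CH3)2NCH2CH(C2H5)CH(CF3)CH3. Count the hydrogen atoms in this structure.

Element totals:
  C: 9
  H: 18
  F: 3
  N: 1

18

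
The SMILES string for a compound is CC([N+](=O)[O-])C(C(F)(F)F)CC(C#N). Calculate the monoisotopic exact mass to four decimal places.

Atom tally by fragment:
  CH3 → C:1 H:3
  CH(NO2) → C:1 H:1 N:1 O:2
  CH(CF3) → C:2 H:1 F:3
  CH2 → C:1 H:2
  CH2CN → C:2 H:2 N:1
Element totals:
  C: 7
  H: 9
  F: 3
  N: 2
  O: 2
Molecular formula: C7H9F3N2O2.
  M = 7(12.0) + 9(1.007825) + 3(18.998403) + 2(14.003074) + 2(15.994915)
    = 84.000000 + 9.070425 + 56.995209 + 28.006148 + 31.989830 = 210.061612

210.0616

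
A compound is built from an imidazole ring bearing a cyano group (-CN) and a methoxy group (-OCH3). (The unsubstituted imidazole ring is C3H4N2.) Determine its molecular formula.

C5H5N3O

Atom tally by fragment:
  imidazole ring core → C:3 H:4 N:2
  (− 2 ring H displaced by substituents)
  + CN → C:1 N:1
  + OCH3 → C:1 H:3 O:1
Element totals:
  C: 5
  H: 5
  N: 3
  O: 1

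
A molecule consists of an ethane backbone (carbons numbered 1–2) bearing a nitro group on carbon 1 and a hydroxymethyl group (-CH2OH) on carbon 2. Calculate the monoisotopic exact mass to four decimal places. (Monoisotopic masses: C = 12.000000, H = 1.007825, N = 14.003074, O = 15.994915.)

105.0426

Atom tally by fragment:
  O2NCH2 → C:1 H:2 N:1 O:2
  CH2CH2OH → C:2 H:5 O:1
Element totals:
  C: 3
  H: 7
  N: 1
  O: 3
Molecular formula: C3H7NO3.
  M = 3(12.0) + 7(1.007825) + 14.003074 + 3(15.994915)
    = 36.000000 + 7.054775 + 14.003074 + 47.984745 = 105.042594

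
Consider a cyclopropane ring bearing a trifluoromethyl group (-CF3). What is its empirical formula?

Atom tally by fragment:
  cyclopropane ring core → C:3 H:6
  (− 1 ring H displaced by substituents)
  + CF3 → C:1 F:3
Element totals:
  C: 4
  H: 5
  F: 3
Molecular formula: C4H5F3.
gcd of subscripts (4, 3, 5) = 1, so the empirical formula equals the molecular formula.

C4H5F3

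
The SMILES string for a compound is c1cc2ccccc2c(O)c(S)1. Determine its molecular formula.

C10H8OS

Atom tally by fragment:
  naphthalene ring system core → C:10 H:8
  (− 2 ring H displaced by substituents)
  + OH → O:1 H:1
  + SH → S:1 H:1
Element totals:
  C: 10
  H: 8
  O: 1
  S: 1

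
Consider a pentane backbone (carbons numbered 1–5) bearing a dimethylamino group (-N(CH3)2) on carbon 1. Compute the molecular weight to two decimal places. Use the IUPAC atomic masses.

Atom tally by fragment:
  (CH3)2NCH2 → C:3 H:8 N:1
  CH2 → C:1 H:2
  CH2 → C:1 H:2
  CH2 → C:1 H:2
  CH3 → C:1 H:3
Element totals:
  C: 7
  H: 17
  N: 1
Molecular formula: C7H17N.
  M = 7(12.011) + 17(1.008) + 14.007
    = 84.077 + 17.136 + 14.007 = 115.220

115.22 g/mol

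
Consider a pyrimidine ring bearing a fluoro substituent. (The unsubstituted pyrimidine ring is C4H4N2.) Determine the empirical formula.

Atom tally by fragment:
  pyrimidine ring core → C:4 H:4 N:2
  (− 1 ring H displaced by substituents)
  + F → F:1
Element totals:
  C: 4
  H: 3
  F: 1
  N: 2
Molecular formula: C4H3FN2.
gcd of subscripts (4, 1, 3, 2) = 1, so the empirical formula equals the molecular formula.

C4H3FN2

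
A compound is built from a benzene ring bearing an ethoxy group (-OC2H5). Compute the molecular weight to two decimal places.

Atom tally by fragment:
  benzene ring core → C:6 H:6
  (− 1 ring H displaced by substituents)
  + OC2H5 → C:2 H:5 O:1
Element totals:
  C: 8
  H: 10
  O: 1
Molecular formula: C8H10O.
  M = 8(12.011) + 10(1.008) + 15.999
    = 96.088 + 10.080 + 15.999 = 122.167

122.17 g/mol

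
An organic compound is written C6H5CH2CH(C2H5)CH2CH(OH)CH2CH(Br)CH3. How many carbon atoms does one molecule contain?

15

Element totals:
  C: 15
  H: 23
  Br: 1
  O: 1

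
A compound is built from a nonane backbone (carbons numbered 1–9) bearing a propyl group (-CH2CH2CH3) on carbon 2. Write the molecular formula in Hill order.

C12H26

Atom tally by fragment:
  CH3 → C:1 H:3
  CH(CH2CH2CH3) → C:4 H:8
  CH2 → C:1 H:2
  CH2 → C:1 H:2
  CH2 → C:1 H:2
  CH2 → C:1 H:2
  CH2 → C:1 H:2
  CH2 → C:1 H:2
  CH3 → C:1 H:3
Element totals:
  C: 12
  H: 26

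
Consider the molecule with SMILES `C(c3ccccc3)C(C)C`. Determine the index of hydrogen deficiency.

4

Atom tally by fragment:
  C6H5CH2 → C:7 H:7
  CH(CH3) → C:2 H:4
  CH3 → C:1 H:3
Element totals:
  C: 10
  H: 14
Molecular formula: C10H14.
DoU = (2C + 2 + N − H − X) / 2 = (2·10 + 2 + 0 − 14 − 0) / 2 = 4.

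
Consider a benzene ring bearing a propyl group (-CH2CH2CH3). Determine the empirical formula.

C3H4

Atom tally by fragment:
  benzene ring core → C:6 H:6
  (− 1 ring H displaced by substituents)
  + CH2CH2CH3 → C:3 H:7
Element totals:
  C: 9
  H: 12
Molecular formula: C9H12.
gcd of subscripts = 3; dividing each by 3:
  C: 9/3 = 3
  H: 12/3 = 4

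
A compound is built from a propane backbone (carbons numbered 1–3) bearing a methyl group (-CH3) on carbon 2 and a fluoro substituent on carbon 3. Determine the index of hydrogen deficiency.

0

Atom tally by fragment:
  CH3 → C:1 H:3
  CH(CH3) → C:2 H:4
  CH2F → C:1 H:2 F:1
Element totals:
  C: 4
  H: 9
  F: 1
Molecular formula: C4H9F.
DoU = (2C + 2 + N − H − X) / 2 = (2·4 + 2 + 0 − 9 − 1) / 2 = 0.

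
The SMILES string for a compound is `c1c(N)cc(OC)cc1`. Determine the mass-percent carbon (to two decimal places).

68.27%

Atom tally by fragment:
  benzene ring core → C:6 H:6
  (− 2 ring H displaced by substituents)
  + NH2 → N:1 H:2
  + OCH3 → C:1 H:3 O:1
Element totals:
  C: 7
  H: 9
  N: 1
  O: 1
Molecular formula: C7H9NO.
Molar mass = 123.155 g/mol.
Mass from C: 7 × 12.011 = 84.077 g/mol.
%C = 84.077 / 123.155 × 100 = 68.27%.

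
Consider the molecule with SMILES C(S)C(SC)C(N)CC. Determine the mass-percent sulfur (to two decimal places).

38.79%

Atom tally by fragment:
  HSCH2 → C:1 H:3 S:1
  CH(SCH3) → C:2 H:4 S:1
  CH(NH2) → C:1 H:3 N:1
  CH2 → C:1 H:2
  CH3 → C:1 H:3
Element totals:
  C: 6
  H: 15
  N: 1
  S: 2
Molecular formula: C6H15NS2.
Molar mass = 165.313 g/mol.
Mass from S: 2 × 32.06 = 64.120 g/mol.
%S = 64.120 / 165.313 × 100 = 38.79%.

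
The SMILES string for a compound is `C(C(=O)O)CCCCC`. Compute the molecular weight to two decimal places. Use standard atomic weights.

130.19 g/mol

Atom tally by fragment:
  HOOCCH2 → C:2 H:3 O:2
  CH2 → C:1 H:2
  CH2 → C:1 H:2
  CH2 → C:1 H:2
  CH2 → C:1 H:2
  CH3 → C:1 H:3
Element totals:
  C: 7
  H: 14
  O: 2
Molecular formula: C7H14O2.
  M = 7(12.011) + 14(1.008) + 2(15.999)
    = 84.077 + 14.112 + 31.998 = 130.187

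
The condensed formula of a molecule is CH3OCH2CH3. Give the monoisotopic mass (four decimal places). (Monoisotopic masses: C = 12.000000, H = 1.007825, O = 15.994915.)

Atom tally by fragment:
  CH3OCH2 → C:2 H:5 O:1
  CH3 → C:1 H:3
Element totals:
  C: 3
  H: 8
  O: 1
Molecular formula: C3H8O.
  M = 3(12.0) + 8(1.007825) + 15.994915
    = 36.000000 + 8.062600 + 15.994915 = 60.057515

60.0575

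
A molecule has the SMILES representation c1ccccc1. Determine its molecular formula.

C6H6

Atom tally by fragment:
  benzene ring core → C:6 H:6
Element totals:
  C: 6
  H: 6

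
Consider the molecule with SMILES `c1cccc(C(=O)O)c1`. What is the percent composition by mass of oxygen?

Atom tally by fragment:
  benzene ring core → C:6 H:6
  (− 1 ring H displaced by substituents)
  + COOH → C:1 H:1 O:2
Element totals:
  C: 7
  H: 6
  O: 2
Molecular formula: C7H6O2.
Molar mass = 122.123 g/mol.
Mass from O: 2 × 15.999 = 31.998 g/mol.
%O = 31.998 / 122.123 × 100 = 26.20%.

26.20%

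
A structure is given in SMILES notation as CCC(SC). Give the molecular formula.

C4H10S

Atom tally by fragment:
  CH3 → C:1 H:3
  CH2 → C:1 H:2
  CH2SCH3 → C:2 H:5 S:1
Element totals:
  C: 4
  H: 10
  S: 1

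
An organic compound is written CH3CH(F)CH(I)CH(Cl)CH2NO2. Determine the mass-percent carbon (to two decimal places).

Atom tally by fragment:
  CH3 → C:1 H:3
  CH(F) → C:1 H:1 F:1
  CH(I) → C:1 H:1 I:1
  CH(Cl) → C:1 H:1 Cl:1
  CH2NO2 → C:1 H:2 N:1 O:2
Element totals:
  C: 5
  H: 8
  Cl: 1
  F: 1
  I: 1
  N: 1
  O: 2
Molecular formula: C5H8ClFINO2.
Molar mass = 295.476 g/mol.
Mass from C: 5 × 12.011 = 60.055 g/mol.
%C = 60.055 / 295.476 × 100 = 20.32%.

20.32%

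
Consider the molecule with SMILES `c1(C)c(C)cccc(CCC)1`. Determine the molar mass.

148.25 g/mol

Atom tally by fragment:
  benzene ring core → C:6 H:6
  (− 3 ring H displaced by substituents)
  + CH3 → C:1 H:3
  + CH3 → C:1 H:3
  + CH2CH2CH3 → C:3 H:7
Element totals:
  C: 11
  H: 16
Molecular formula: C11H16.
  M = 11(12.011) + 16(1.008)
    = 132.121 + 16.128 = 148.249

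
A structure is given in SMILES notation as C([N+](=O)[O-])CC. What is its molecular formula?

C3H7NO2

Atom tally by fragment:
  O2NCH2 → C:1 H:2 N:1 O:2
  CH2 → C:1 H:2
  CH3 → C:1 H:3
Element totals:
  C: 3
  H: 7
  N: 1
  O: 2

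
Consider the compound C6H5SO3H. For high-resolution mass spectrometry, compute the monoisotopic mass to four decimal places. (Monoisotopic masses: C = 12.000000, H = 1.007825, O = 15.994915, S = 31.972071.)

158.0038

Element totals:
  C: 6
  H: 6
  O: 3
  S: 1
Molecular formula: C6H6O3S.
  M = 6(12.0) + 6(1.007825) + 3(15.994915) + 31.972071
    = 72.000000 + 6.046950 + 47.984745 + 31.972071 = 158.003766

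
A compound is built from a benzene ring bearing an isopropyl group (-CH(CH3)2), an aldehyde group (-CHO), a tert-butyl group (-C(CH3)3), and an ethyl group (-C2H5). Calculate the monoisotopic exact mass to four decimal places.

Atom tally by fragment:
  benzene ring core → C:6 H:6
  (− 4 ring H displaced by substituents)
  + CH(CH3)2 → C:3 H:7
  + CHO → C:1 H:1 O:1
  + C(CH3)3 → C:4 H:9
  + C2H5 → C:2 H:5
Element totals:
  C: 16
  H: 24
  O: 1
Molecular formula: C16H24O.
  M = 16(12.0) + 24(1.007825) + 15.994915
    = 192.000000 + 24.187800 + 15.994915 = 232.182715

232.1827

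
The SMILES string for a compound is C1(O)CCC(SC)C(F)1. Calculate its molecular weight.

150.21 g/mol

Atom tally by fragment:
  cyclopentane ring core → C:5 H:10
  (− 3 ring H displaced by substituents)
  + OH → O:1 H:1
  + SCH3 → C:1 H:3 S:1
  + F → F:1
Element totals:
  C: 6
  H: 11
  F: 1
  O: 1
  S: 1
Molecular formula: C6H11FOS.
  M = 6(12.011) + 11(1.008) + 18.998 + 15.999 + 32.06
    = 72.066 + 11.088 + 18.998 + 15.999 + 32.060 = 150.211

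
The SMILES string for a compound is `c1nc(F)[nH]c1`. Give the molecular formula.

Atom tally by fragment:
  imidazole ring core → C:3 H:4 N:2
  (− 1 ring H displaced by substituents)
  + F → F:1
Element totals:
  C: 3
  H: 3
  F: 1
  N: 2

C3H3FN2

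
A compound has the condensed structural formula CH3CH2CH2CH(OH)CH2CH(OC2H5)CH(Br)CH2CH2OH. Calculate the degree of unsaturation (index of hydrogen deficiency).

Atom tally by fragment:
  CH3 → C:1 H:3
  CH2 → C:1 H:2
  CH2 → C:1 H:2
  CH(OH) → C:1 H:2 O:1
  CH2 → C:1 H:2
  CH(OC2H5) → C:3 H:6 O:1
  CH(Br) → C:1 H:1 Br:1
  CH2CH2OH → C:2 H:5 O:1
Element totals:
  C: 11
  H: 23
  Br: 1
  O: 3
Molecular formula: C11H23BrO3.
DoU = (2C + 2 + N − H − X) / 2 = (2·11 + 2 + 0 − 23 − 1) / 2 = 0.

0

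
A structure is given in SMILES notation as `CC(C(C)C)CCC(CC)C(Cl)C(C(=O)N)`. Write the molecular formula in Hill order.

Atom tally by fragment:
  CH3 → C:1 H:3
  CH(CH(CH3)2) → C:4 H:8
  CH2 → C:1 H:2
  CH2 → C:1 H:2
  CH(C2H5) → C:3 H:6
  CH(Cl) → C:1 H:1 Cl:1
  CH2CONH2 → C:2 H:4 O:1 N:1
Element totals:
  C: 13
  H: 26
  Cl: 1
  N: 1
  O: 1

C13H26ClNO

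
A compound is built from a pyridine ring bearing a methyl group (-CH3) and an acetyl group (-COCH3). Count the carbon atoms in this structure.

Atom tally by fragment:
  pyridine ring core → C:5 H:5 N:1
  (− 2 ring H displaced by substituents)
  + CH3 → C:1 H:3
  + COCH3 → C:2 H:3 O:1
Element totals:
  C: 8
  H: 9
  N: 1
  O: 1

8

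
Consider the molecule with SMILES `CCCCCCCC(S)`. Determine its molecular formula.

Atom tally by fragment:
  CH3 → C:1 H:3
  CH2 → C:1 H:2
  CH2 → C:1 H:2
  CH2 → C:1 H:2
  CH2 → C:1 H:2
  CH2 → C:1 H:2
  CH2 → C:1 H:2
  CH2SH → C:1 H:3 S:1
Element totals:
  C: 8
  H: 18
  S: 1

C8H18S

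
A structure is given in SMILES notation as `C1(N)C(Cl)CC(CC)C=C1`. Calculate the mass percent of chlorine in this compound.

22.20%

Atom tally by fragment:
  cyclohexene ring core → C:6 H:10
  (− 3 ring H displaced by substituents)
  + NH2 → N:1 H:2
  + Cl → Cl:1
  + C2H5 → C:2 H:5
Element totals:
  C: 8
  H: 14
  Cl: 1
  N: 1
Molecular formula: C8H14ClN.
Molar mass = 159.657 g/mol.
Mass from Cl: 1 × 35.45 = 35.450 g/mol.
%Cl = 35.450 / 159.657 × 100 = 22.20%.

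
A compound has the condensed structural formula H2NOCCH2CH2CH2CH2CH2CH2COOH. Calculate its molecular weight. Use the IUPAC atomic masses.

Element totals:
  C: 8
  H: 15
  N: 1
  O: 3
Molecular formula: C8H15NO3.
  M = 8(12.011) + 15(1.008) + 14.007 + 3(15.999)
    = 96.088 + 15.120 + 14.007 + 47.997 = 173.212

173.21 g/mol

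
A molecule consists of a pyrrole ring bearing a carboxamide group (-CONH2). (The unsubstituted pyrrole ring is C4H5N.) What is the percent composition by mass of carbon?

Atom tally by fragment:
  pyrrole ring core → C:4 H:5 N:1
  (− 1 ring H displaced by substituents)
  + CONH2 → C:1 H:2 O:1 N:1
Element totals:
  C: 5
  H: 6
  N: 2
  O: 1
Molecular formula: C5H6N2O.
Molar mass = 110.116 g/mol.
Mass from C: 5 × 12.011 = 60.055 g/mol.
%C = 60.055 / 110.116 × 100 = 54.54%.

54.54%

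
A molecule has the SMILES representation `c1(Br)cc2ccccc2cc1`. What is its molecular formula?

Atom tally by fragment:
  naphthalene ring system core → C:10 H:8
  (− 1 ring H displaced by substituents)
  + Br → Br:1
Element totals:
  C: 10
  H: 7
  Br: 1

C10H7Br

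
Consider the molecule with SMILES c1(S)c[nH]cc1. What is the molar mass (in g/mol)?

Atom tally by fragment:
  pyrrole ring core → C:4 H:5 N:1
  (− 1 ring H displaced by substituents)
  + SH → S:1 H:1
Element totals:
  C: 4
  H: 5
  N: 1
  S: 1
Molecular formula: C4H5NS.
  M = 4(12.011) + 5(1.008) + 14.007 + 32.06
    = 48.044 + 5.040 + 14.007 + 32.060 = 99.151

99.15 g/mol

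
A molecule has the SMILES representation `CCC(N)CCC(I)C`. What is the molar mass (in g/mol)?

Atom tally by fragment:
  CH3 → C:1 H:3
  CH2 → C:1 H:2
  CH(NH2) → C:1 H:3 N:1
  CH2 → C:1 H:2
  CH2 → C:1 H:2
  CH(I) → C:1 H:1 I:1
  CH3 → C:1 H:3
Element totals:
  C: 7
  H: 16
  I: 1
  N: 1
Molecular formula: C7H16IN.
  M = 7(12.011) + 16(1.008) + 126.904 + 14.007
    = 84.077 + 16.128 + 126.904 + 14.007 = 241.116

241.12 g/mol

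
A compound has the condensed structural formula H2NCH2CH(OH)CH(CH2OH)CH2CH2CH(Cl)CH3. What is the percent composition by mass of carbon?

49.10%

Atom tally by fragment:
  H2NCH2 → C:1 H:4 N:1
  CH(OH) → C:1 H:2 O:1
  CH(CH2OH) → C:2 H:4 O:1
  CH2 → C:1 H:2
  CH2 → C:1 H:2
  CH(Cl) → C:1 H:1 Cl:1
  CH3 → C:1 H:3
Element totals:
  C: 8
  H: 18
  Cl: 1
  N: 1
  O: 2
Molecular formula: C8H18ClNO2.
Molar mass = 195.687 g/mol.
Mass from C: 8 × 12.011 = 96.088 g/mol.
%C = 96.088 / 195.687 × 100 = 49.10%.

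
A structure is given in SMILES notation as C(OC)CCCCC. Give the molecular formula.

C7H16O

Atom tally by fragment:
  CH3OCH2 → C:2 H:5 O:1
  CH2 → C:1 H:2
  CH2 → C:1 H:2
  CH2 → C:1 H:2
  CH2 → C:1 H:2
  CH3 → C:1 H:3
Element totals:
  C: 7
  H: 16
  O: 1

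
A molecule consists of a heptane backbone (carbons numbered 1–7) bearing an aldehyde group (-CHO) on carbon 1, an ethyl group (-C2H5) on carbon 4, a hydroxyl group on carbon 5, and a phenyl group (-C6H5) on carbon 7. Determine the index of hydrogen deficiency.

Atom tally by fragment:
  OHCCH2 → C:2 H:3 O:1
  CH2 → C:1 H:2
  CH2 → C:1 H:2
  CH(C2H5) → C:3 H:6
  CH(OH) → C:1 H:2 O:1
  CH2 → C:1 H:2
  CH2C6H5 → C:7 H:7
Element totals:
  C: 16
  H: 24
  O: 2
Molecular formula: C16H24O2.
DoU = (2C + 2 + N − H − X) / 2 = (2·16 + 2 + 0 − 24 − 0) / 2 = 5.

5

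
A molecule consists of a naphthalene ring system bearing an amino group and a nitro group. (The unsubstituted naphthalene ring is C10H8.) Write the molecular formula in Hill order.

C10H8N2O2

Atom tally by fragment:
  naphthalene ring system core → C:10 H:8
  (− 2 ring H displaced by substituents)
  + NH2 → N:1 H:2
  + NO2 → N:1 O:2
Element totals:
  C: 10
  H: 8
  N: 2
  O: 2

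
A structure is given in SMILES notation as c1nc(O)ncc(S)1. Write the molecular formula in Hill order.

Atom tally by fragment:
  pyrimidine ring core → C:4 H:4 N:2
  (− 2 ring H displaced by substituents)
  + OH → O:1 H:1
  + SH → S:1 H:1
Element totals:
  C: 4
  H: 4
  N: 2
  O: 1
  S: 1

C4H4N2OS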